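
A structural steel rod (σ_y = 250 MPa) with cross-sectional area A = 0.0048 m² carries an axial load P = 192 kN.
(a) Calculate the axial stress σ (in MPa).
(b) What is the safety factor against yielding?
(a) Axial stress σ = P/A. Convert P = 192 kN = 192000 N.
  σ = 192000 / 0.0048 = 4 × 10⁷ Pa = 40 MPa
(b) Safety factor SF = σ_y/σ = 250 / 40 = 6.25
Final answer: (a) σ = 40 MPa, (b) SF = 6.25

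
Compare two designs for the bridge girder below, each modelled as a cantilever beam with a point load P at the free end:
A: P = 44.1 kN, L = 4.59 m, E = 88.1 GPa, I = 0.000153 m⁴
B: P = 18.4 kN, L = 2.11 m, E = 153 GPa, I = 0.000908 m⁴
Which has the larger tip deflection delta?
Model: a cantilever beam with a point load P at the free end, so delta = (P·L^3) / (3·E·I) (SI units).
  A: delta = (44100 × 4.59^3) / (3 × (8.81 × 10¹⁰) × 0.000153) = 0.1055 m = 105.5 mm
  B: delta = (18400 × 2.11^3) / (3 × (1.53 × 10¹¹) × 0.000908) = 0.0004147 m = 0.4147 mm
105.5 mm > 0.4147 mm, so A is larger.
Final answer: A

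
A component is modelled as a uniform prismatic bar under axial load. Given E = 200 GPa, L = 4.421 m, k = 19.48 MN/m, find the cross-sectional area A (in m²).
Model: a uniform prismatic bar under axial load, so k = (A·E) / L.
Solve for A: A = (k·L) / E.
Convert to SI units:
  E = 200 GPa = 2 × 10¹¹ Pa
  k = 19.48 MN/m = 1.948 × 10⁷ N/m
Substitute:
  A = ((1.948 × 10⁷) × 4.421) / (2 × 10¹¹)
  A = 0.0004306 m²
Final answer: A = 0.0004306 m²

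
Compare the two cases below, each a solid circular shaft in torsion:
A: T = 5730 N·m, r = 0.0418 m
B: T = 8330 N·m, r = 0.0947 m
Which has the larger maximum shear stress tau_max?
Model: a solid circular shaft in torsion, so tau_max = (2·T) / (π·r^3) (SI units).
  A: tau_max = (2 × 5730) / (π × 0.0418^3) = 4.995 × 10⁷ Pa = 49.95 MPa
  B: tau_max = (2 × 8330) / (π × 0.0947^3) = 6.244 × 10⁶ Pa = 6.244 MPa
49.95 MPa > 6.244 MPa, so A is larger.
Final answer: A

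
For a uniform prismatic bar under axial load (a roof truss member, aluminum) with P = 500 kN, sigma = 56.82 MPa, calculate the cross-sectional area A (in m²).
Model: a uniform prismatic bar under axial load, so sigma = P / A.
Solve for A: A = P / sigma.
Convert to SI units:
  P = 500 kN = 500000 N
  sigma = 56.82 MPa = 5.682 × 10⁷ Pa
Substitute:
  A = 500000 / (5.682 × 10⁷)
  A = 0.0088 m²
Final answer: A = 0.0088 m²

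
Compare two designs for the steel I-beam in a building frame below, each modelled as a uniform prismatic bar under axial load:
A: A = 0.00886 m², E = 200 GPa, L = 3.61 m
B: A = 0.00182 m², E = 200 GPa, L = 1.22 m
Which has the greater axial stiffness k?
Model: a uniform prismatic bar under axial load, so k = (A·E) / L (SI units).
  A: k = (0.00886 × (2 × 10¹¹)) / 3.61 = 4.909 × 10⁸ N/m = 490.9 MN/m
  B: k = (0.00182 × (2 × 10¹¹)) / 1.22 = 2.984 × 10⁸ N/m = 298.4 MN/m
490.9 MN/m > 298.4 MN/m, so A is larger.
Final answer: A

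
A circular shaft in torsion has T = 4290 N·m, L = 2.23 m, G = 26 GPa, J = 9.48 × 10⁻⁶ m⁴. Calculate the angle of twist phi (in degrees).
Model: a circular shaft in torsion, so phi = (T·L) / (G·J).
Convert to SI units:
  G = 26 GPa = 2.6 × 10¹⁰ Pa
Substitute:
  phi = (4290 × 2.23) / ((2.6 × 10¹⁰) × (9.48 × 10⁻⁶))
  phi = 0.03881 rad
Convert to degrees: phi = 0.03881 × 180/π = 2.224°
Final answer: phi = 2.224°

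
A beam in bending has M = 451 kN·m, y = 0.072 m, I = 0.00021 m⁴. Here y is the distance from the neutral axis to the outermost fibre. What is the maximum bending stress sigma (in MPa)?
Model: a beam in bending, so sigma = (M·y) / I.
Convert to SI units:
  M = 451 kN·m = 451000 N·m
Substitute:
  sigma = (451000 × 0.072) / 0.00021
  sigma = 1.546 × 10⁸ Pa
Convert: sigma = 1.546 × 10⁸ Pa = 154.6 MPa
Final answer: sigma = 154.6 MPa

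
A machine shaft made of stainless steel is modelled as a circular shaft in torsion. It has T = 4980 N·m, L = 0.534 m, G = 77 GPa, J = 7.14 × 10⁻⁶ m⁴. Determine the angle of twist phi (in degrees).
Model: a circular shaft in torsion, so phi = (T·L) / (G·J).
Convert to SI units:
  G = 77 GPa = 7.7 × 10¹⁰ Pa
Substitute:
  phi = (4980 × 0.534) / ((7.7 × 10¹⁰) × (7.14 × 10⁻⁶))
  phi = 0.004837 rad
Convert to degrees: phi = 0.004837 × 180/π = 0.2771°
Final answer: phi = 0.2771°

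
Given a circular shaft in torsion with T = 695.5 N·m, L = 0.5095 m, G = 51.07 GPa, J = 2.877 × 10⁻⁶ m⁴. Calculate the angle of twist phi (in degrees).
Model: a circular shaft in torsion, so phi = (T·L) / (G·J).
Convert to SI units:
  G = 51.07 GPa = 5.107 × 10¹⁰ Pa
Substitute:
  phi = (695.5 × 0.5095) / ((5.107 × 10¹⁰) × (2.877 × 10⁻⁶))
  phi = 0.002412 rad
Convert to degrees: phi = 0.002412 × 180/π = 0.1382°
Final answer: phi = 0.1382°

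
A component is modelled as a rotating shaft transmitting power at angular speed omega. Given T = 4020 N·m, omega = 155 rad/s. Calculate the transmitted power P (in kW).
Model: a rotating shaft transmitting power at angular speed omega, so P = T·omega.
Substitute:
  P = 4020 × 155
  P = 623100 W
Convert: P = 623100 W = 623.1 kW
Final answer: P = 623.1 kW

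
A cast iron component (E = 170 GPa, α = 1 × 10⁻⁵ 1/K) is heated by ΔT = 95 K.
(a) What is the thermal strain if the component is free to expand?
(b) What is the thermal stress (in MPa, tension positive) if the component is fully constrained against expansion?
(a) Free thermal strain ε_th = α·ΔT = (1 × 10⁻⁵) × 95 = 0.00095
(b) Fully constrained, the expansion is suppressed, so σ = -E·α·ΔT. Convert E = 170 GPa = 1.7 × 10¹¹ Pa.
  σ = -(1.7 × 10¹¹) × (1 × 10⁻⁵) × 95 = -1.615 × 10⁸ Pa = -161.5 MPa (compressive)
Final answer: (a) ε_th = 0.00095, (b) σ = -161.5 MPa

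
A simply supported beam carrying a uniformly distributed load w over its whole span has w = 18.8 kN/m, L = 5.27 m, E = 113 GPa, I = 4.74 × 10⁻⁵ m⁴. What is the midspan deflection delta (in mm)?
Model: a simply supported beam carrying a uniformly distributed load w over its whole span, so delta = (5·w·L^4) / (384·E·I).
Convert to SI units:
  w = 18.8 kN/m = 18800 N/m
  E = 113 GPa = 1.13 × 10¹¹ Pa
Substitute:
  delta = (5 × 18800 × 5.27^4) / (384 × (1.13 × 10¹¹) × (4.74 × 10⁻⁵))
  delta = 0.03525 m
Convert: delta = 0.03525 m = 35.25 mm
Final answer: delta = 35.25 mm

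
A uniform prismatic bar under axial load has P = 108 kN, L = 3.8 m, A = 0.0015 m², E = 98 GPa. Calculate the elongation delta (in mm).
Model: a uniform prismatic bar under axial load, so delta = (P·L) / (A·E).
Convert to SI units:
  P = 108 kN = 108000 N
  E = 98 GPa = 9.8 × 10¹⁰ Pa
Substitute:
  delta = (108000 × 3.8) / (0.0015 × (9.8 × 10¹⁰))
  delta = 0.002792 m
Convert: delta = 0.002792 m = 2.792 mm
Final answer: delta = 2.792 mm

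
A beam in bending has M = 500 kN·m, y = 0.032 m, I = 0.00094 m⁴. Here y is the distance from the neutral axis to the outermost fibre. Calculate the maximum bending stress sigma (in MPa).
Model: a beam in bending, so sigma = (M·y) / I.
Convert to SI units:
  M = 500 kN·m = 500000 N·m
Substitute:
  sigma = (500000 × 0.032) / 0.00094
  sigma = 1.702 × 10⁷ Pa
Convert: sigma = 1.702 × 10⁷ Pa = 17.02 MPa
Final answer: sigma = 17.02 MPa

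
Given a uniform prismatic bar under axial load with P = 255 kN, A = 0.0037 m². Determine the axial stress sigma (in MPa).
Model: a uniform prismatic bar under axial load, so sigma = P / A.
Convert to SI units:
  P = 255 kN = 255000 N
Substitute:
  sigma = 255000 / 0.0037
  sigma = 6.892 × 10⁷ Pa
Convert: sigma = 6.892 × 10⁷ Pa = 68.92 MPa
Final answer: sigma = 68.92 MPa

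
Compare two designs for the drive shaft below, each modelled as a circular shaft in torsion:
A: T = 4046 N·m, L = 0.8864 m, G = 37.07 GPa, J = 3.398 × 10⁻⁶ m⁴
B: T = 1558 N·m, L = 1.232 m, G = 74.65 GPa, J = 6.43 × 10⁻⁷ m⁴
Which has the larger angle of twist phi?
Model: a circular shaft in torsion, so phi = (T·L) / (G·J) (SI units).
  A: phi = (4046 × 0.8864) / ((3.707 × 10¹⁰) × (3.398 × 10⁻⁶)) = 0.02847 rad = 1.631°
  B: phi = (1558 × 1.232) / ((7.465 × 10¹⁰) × (6.43 × 10⁻⁷)) = 0.03999 rad = 2.291°
2.291° > 1.631°, so B is larger.
Final answer: B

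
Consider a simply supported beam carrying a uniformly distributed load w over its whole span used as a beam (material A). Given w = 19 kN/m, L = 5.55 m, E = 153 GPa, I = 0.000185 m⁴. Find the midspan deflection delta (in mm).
Model: a simply supported beam carrying a uniformly distributed load w over its whole span, so delta = (5·w·L^4) / (384·E·I).
Convert to SI units:
  w = 19 kN/m = 19000 N/m
  E = 153 GPa = 1.53 × 10¹¹ Pa
Substitute:
  delta = (5 × 19000 × 5.55^4) / (384 × (1.53 × 10¹¹) × 0.000185)
  delta = 0.008293 m
Convert: delta = 0.008293 m = 8.293 mm
Final answer: delta = 8.293 mm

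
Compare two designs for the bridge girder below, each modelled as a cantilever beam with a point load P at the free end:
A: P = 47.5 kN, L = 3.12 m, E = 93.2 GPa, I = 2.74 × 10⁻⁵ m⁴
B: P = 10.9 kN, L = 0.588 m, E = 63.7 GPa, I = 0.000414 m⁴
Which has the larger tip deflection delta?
Model: a cantilever beam with a point load P at the free end, so delta = (P·L^3) / (3·E·I) (SI units).
  A: delta = (47500 × 3.12^3) / (3 × (9.32 × 10¹⁰) × (2.74 × 10⁻⁵)) = 0.1883 m = 188.3 mm
  B: delta = (10900 × 0.588^3) / (3 × (6.37 × 10¹⁰) × 0.000414) = 2.801 × 10⁻⁵ m = 0.02801 mm
188.3 mm > 0.02801 mm, so A is larger.
Final answer: A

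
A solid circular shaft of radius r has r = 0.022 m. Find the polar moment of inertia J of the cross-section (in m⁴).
Model: a solid circular shaft of radius r, so J = (π·r^4) / 2.
Substitute:
  J = (π × 0.022^4) / 2
  J = 3.68 × 10⁻⁷ m⁴
Final answer: J = 3.68 × 10⁻⁷ m⁴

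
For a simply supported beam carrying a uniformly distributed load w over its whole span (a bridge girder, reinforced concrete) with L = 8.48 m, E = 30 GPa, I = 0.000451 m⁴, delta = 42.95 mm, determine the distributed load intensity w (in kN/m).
Model: a simply supported beam carrying a uniformly distributed load w over its whole span, so delta = (5·w·L^4) / (384·E·I).
Solve for w: w = (384·delta·E·I) / (5·L^4).
Convert to SI units:
  E = 30 GPa = 3 × 10¹⁰ Pa
  delta = 42.95 mm = 0.04295 m
Substitute:
  w = (384 × 0.04295 × (3 × 10¹⁰) × 0.000451) / (5 × 8.48^4)
  w = 8631 N/m
Convert: w = 8631 N/m = 8.631 kN/m
Final answer: w = 8.631 kN/m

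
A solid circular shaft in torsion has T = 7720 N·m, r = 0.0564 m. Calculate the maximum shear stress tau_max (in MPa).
Model: a solid circular shaft in torsion, so tau_max = (2·T) / (π·r^3).
Substitute:
  tau_max = (2 × 7720) / (π × 0.0564^3)
  tau_max = 2.739 × 10⁷ Pa
Convert: tau_max = 2.739 × 10⁷ Pa = 27.39 MPa
Final answer: tau_max = 27.39 MPa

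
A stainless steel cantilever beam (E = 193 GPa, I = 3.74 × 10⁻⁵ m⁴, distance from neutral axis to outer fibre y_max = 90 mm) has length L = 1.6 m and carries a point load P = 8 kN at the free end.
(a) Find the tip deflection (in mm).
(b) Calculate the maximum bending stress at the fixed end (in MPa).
(a) Tip deflection of a cantilever with an end point load: δ = P·L^3 / (3·E·I). Convert P = 8 kN = 8000 N, E = 193 GPa = 1.93 × 10¹¹ Pa.
  δ = (8000 × 1.6^3) / (3 × (1.93 × 10¹¹) × (3.74 × 10⁻⁵)) = 0.001513 m = 1.513 mm
(b) Maximum bending moment at the fixed end: M = P·L = 8000 × 1.6 = 12800 N·m. Convert y_max = 90 mm = 0.09 m.
  σ = M·y_max / I = (12800 × 0.09) / (3.74 × 10⁻⁵) = 3.08 × 10⁷ Pa = 30.8 MPa
Final answer: (a) δ = 1.513 mm, (b) σ = 30.8 MPa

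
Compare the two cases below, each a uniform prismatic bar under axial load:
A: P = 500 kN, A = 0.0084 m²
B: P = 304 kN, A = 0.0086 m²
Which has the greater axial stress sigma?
Model: a uniform prismatic bar under axial load, so sigma = P / A (SI units).
  A: sigma = 500000 / 0.0084 = 5.952 × 10⁷ Pa = 59.52 MPa
  B: sigma = 304000 / 0.0086 = 3.535 × 10⁷ Pa = 35.35 MPa
59.52 MPa > 35.35 MPa, so A is larger.
Final answer: A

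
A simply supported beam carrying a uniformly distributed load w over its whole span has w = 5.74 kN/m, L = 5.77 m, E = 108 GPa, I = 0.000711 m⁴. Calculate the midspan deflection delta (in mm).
Model: a simply supported beam carrying a uniformly distributed load w over its whole span, so delta = (5·w·L^4) / (384·E·I).
Convert to SI units:
  w = 5.74 kN/m = 5740 N/m
  E = 108 GPa = 1.08 × 10¹¹ Pa
Substitute:
  delta = (5 × 5740 × 5.77^4) / (384 × (1.08 × 10¹¹) × 0.000711)
  delta = 0.001079 m
Convert: delta = 0.001079 m = 1.079 mm
Final answer: delta = 1.079 mm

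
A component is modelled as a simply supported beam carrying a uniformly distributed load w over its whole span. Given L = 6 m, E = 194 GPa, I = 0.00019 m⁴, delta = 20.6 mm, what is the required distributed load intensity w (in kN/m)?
Model: a simply supported beam carrying a uniformly distributed load w over its whole span, so delta = (5·w·L^4) / (384·E·I).
Solve for w: w = (384·delta·E·I) / (5·L^4).
Convert to SI units:
  E = 194 GPa = 1.94 × 10¹¹ Pa
  delta = 20.6 mm = 0.0206 m
Substitute:
  w = (384 × 0.0206 × (1.94 × 10¹¹) × 0.00019) / (5 × 6^4)
  w = 45000 N/m
Convert: w = 45000 N/m = 45 kN/m
Final answer: w = 45 kN/m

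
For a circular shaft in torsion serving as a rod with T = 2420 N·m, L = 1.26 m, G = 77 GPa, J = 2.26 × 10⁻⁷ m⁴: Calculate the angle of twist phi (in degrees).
Model: a circular shaft in torsion, so phi = (T·L) / (G·J).
Convert to SI units:
  G = 77 GPa = 7.7 × 10¹⁰ Pa
Substitute:
  phi = (2420 × 1.26) / ((7.7 × 10¹⁰) × (2.26 × 10⁻⁷))
  phi = 0.1752 rad
Convert to degrees: phi = 0.1752 × 180/π = 10.04°
Final answer: phi = 10.04°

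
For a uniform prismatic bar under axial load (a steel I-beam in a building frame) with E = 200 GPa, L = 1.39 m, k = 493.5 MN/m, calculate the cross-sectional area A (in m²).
Model: a uniform prismatic bar under axial load, so k = (A·E) / L.
Solve for A: A = (k·L) / E.
Convert to SI units:
  E = 200 GPa = 2 × 10¹¹ Pa
  k = 493.5 MN/m = 4.935 × 10⁸ N/m
Substitute:
  A = ((4.935 × 10⁸) × 1.39) / (2 × 10¹¹)
  A = 0.00343 m²
Final answer: A = 0.00343 m²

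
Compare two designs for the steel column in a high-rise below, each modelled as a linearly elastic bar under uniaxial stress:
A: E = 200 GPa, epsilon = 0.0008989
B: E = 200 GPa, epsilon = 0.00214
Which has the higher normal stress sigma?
Model: a linearly elastic bar under uniaxial stress, so sigma = E·epsilon (SI units).
  A: sigma = (2 × 10¹¹) × 0.0008989 = 1.798 × 10⁸ Pa = 179.8 MPa
  B: sigma = (2 × 10¹¹) × 0.00214 = 4.28 × 10⁸ Pa = 428 MPa
428 MPa > 179.8 MPa, so B is larger.
Final answer: B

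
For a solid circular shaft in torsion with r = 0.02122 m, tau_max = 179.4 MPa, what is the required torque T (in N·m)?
Model: a solid circular shaft in torsion, so tau_max = (2·T) / (π·r^3).
Solve for T: T = (π·tau_max·r^3) / 2.
Convert to SI units:
  tau_max = 179.4 MPa = 1.794 × 10⁸ Pa
Substitute:
  T = (π × (1.794 × 10⁸) × 0.02122^3) / 2
  T = 2693 N·m
Final answer: T = 2693 N·m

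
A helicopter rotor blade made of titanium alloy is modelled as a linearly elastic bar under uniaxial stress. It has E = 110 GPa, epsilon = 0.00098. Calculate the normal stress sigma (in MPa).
Model: a linearly elastic bar under uniaxial stress, so sigma = E·epsilon.
Convert to SI units:
  E = 110 GPa = 1.1 × 10¹¹ Pa
Substitute:
  sigma = (1.1 × 10¹¹) × 0.00098
  sigma = 1.078 × 10⁸ Pa
Convert: sigma = 1.078 × 10⁸ Pa = 107.8 MPa
Final answer: sigma = 107.8 MPa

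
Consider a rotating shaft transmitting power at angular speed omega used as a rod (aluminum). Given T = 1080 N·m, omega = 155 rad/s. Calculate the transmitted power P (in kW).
Model: a rotating shaft transmitting power at angular speed omega, so P = T·omega.
Substitute:
  P = 1080 × 155
  P = 167400 W
Convert: P = 167400 W = 167.4 kW
Final answer: P = 167.4 kW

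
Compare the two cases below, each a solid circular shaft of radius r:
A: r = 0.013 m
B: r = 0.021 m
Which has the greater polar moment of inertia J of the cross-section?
Model: a solid circular shaft of radius r, so J = (π·r^4) / 2 (SI units).
  A: J = (π × 0.013^4) / 2 = 4.486 × 10⁻⁸ m⁴
  B: J = (π × 0.021^4) / 2 = 3.055 × 10⁻⁷ m⁴
3.055 × 10⁻⁷ m⁴ > 4.486 × 10⁻⁸ m⁴, so B is larger.
Final answer: B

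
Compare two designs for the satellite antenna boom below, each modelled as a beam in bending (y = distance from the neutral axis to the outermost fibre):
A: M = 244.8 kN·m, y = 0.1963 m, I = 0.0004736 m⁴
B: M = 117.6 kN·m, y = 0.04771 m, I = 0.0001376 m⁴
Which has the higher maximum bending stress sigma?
Model: a beam in bending (y = distance from the neutral axis to the outermost fibre), so sigma = (M·y) / I (SI units).
  A: sigma = (244800 × 0.1963) / 0.0004736 = 1.015 × 10⁸ Pa = 101.5 MPa
  B: sigma = (117600 × 0.04771) / 0.0001376 = 4.078 × 10⁷ Pa = 40.78 MPa
101.5 MPa > 40.78 MPa, so A is larger.
Final answer: A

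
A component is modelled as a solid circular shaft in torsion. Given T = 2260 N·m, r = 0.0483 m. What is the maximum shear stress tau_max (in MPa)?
Model: a solid circular shaft in torsion, so tau_max = (2·T) / (π·r^3).
Substitute:
  tau_max = (2 × 2260) / (π × 0.0483^3)
  tau_max = 1.277 × 10⁷ Pa
Convert: tau_max = 1.277 × 10⁷ Pa = 12.77 MPa
Final answer: tau_max = 12.77 MPa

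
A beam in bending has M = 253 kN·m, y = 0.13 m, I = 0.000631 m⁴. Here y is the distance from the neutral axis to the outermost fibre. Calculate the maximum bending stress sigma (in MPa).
Model: a beam in bending, so sigma = (M·y) / I.
Convert to SI units:
  M = 253 kN·m = 253000 N·m
Substitute:
  sigma = (253000 × 0.13) / 0.000631
  sigma = 5.212 × 10⁷ Pa
Convert: sigma = 5.212 × 10⁷ Pa = 52.12 MPa
Final answer: sigma = 52.12 MPa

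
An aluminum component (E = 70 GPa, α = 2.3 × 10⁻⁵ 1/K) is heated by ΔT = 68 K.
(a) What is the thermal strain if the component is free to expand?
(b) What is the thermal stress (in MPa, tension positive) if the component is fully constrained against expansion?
(a) Free thermal strain ε_th = α·ΔT = (2.3 × 10⁻⁵) × 68 = 0.001564
(b) Fully constrained, the expansion is suppressed, so σ = -E·α·ΔT. Convert E = 70 GPa = 7 × 10¹⁰ Pa.
  σ = -(7 × 10¹⁰) × (2.3 × 10⁻⁵) × 68 = -1.095 × 10⁸ Pa = -109.5 MPa (compressive)
Final answer: (a) ε_th = 0.001564, (b) σ = -109.5 MPa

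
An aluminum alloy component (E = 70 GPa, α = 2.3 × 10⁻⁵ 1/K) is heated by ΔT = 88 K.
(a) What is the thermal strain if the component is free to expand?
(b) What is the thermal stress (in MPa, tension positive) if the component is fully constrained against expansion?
(a) Free thermal strain ε_th = α·ΔT = (2.3 × 10⁻⁵) × 88 = 0.002024
(b) Fully constrained, the expansion is suppressed, so σ = -E·α·ΔT. Convert E = 70 GPa = 7 × 10¹⁰ Pa.
  σ = -(7 × 10¹⁰) × (2.3 × 10⁻⁵) × 88 = -1.417 × 10⁸ Pa = -141.7 MPa (compressive)
Final answer: (a) ε_th = 0.002024, (b) σ = -141.7 MPa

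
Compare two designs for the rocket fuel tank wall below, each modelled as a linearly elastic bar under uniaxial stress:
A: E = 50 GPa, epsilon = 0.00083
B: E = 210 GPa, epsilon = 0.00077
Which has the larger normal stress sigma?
Model: a linearly elastic bar under uniaxial stress, so sigma = E·epsilon (SI units).
  A: sigma = (5 × 10¹⁰) × 0.00083 = 4.15 × 10⁷ Pa = 41.5 MPa
  B: sigma = (2.1 × 10¹¹) × 0.00077 = 1.617 × 10⁸ Pa = 161.7 MPa
161.7 MPa > 41.5 MPa, so B is larger.
Final answer: B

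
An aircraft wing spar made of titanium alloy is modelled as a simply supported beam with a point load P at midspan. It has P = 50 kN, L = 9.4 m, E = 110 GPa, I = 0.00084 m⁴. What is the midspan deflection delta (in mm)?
Model: a simply supported beam with a point load P at midspan, so delta = (P·L^3) / (48·E·I).
Convert to SI units:
  P = 50 kN = 50000 N
  E = 110 GPa = 1.1 × 10¹¹ Pa
Substitute:
  delta = (50000 × 9.4^3) / (48 × (1.1 × 10¹¹) × 0.00084)
  delta = 0.009364 m
Convert: delta = 0.009364 m = 9.364 mm
Final answer: delta = 9.364 mm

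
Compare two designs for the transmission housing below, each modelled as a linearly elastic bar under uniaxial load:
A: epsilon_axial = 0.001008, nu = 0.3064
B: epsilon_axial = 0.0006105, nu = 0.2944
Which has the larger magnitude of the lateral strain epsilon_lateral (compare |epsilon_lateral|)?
Model: a linearly elastic bar under uniaxial load, so epsilon_lateral = -nu·epsilon_axial (SI units).
  A: epsilon_lateral = -(0.3064 × 0.001008) = -0.0003089
  B: epsilon_lateral = -(0.2944 × 0.0006105) = -0.0001797
|epsilon_lateral|: A = 0.0003089, B = 0.0001797, so A is larger in magnitude.
Final answer: A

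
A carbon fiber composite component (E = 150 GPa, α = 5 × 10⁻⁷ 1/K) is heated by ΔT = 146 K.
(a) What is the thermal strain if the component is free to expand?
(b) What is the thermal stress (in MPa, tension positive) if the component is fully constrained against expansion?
(a) Free thermal strain ε_th = α·ΔT = (5 × 10⁻⁷) × 146 = 7.3 × 10⁻⁵
(b) Fully constrained, the expansion is suppressed, so σ = -E·α·ΔT. Convert E = 150 GPa = 1.5 × 10¹¹ Pa.
  σ = -(1.5 × 10¹¹) × (5 × 10⁻⁷) × 146 = -1.095 × 10⁷ Pa = -10.95 MPa (compressive)
Final answer: (a) ε_th = 7.3 × 10⁻⁵, (b) σ = -10.95 MPa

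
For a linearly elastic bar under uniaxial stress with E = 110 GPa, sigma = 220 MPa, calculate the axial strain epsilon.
Model: a linearly elastic bar under uniaxial stress, so sigma = E·epsilon.
Solve for epsilon: epsilon = sigma / E.
Convert to SI units:
  E = 110 GPa = 1.1 × 10¹¹ Pa
  sigma = 220 MPa = 2.2 × 10⁸ Pa
Substitute:
  epsilon = (2.2 × 10⁸) / (1.1 × 10¹¹)
  epsilon = 0.002
Final answer: epsilon = 0.002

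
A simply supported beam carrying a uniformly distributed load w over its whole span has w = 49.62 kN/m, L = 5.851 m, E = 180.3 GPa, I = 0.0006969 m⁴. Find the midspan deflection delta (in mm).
Model: a simply supported beam carrying a uniformly distributed load w over its whole span, so delta = (5·w·L^4) / (384·E·I).
Convert to SI units:
  w = 49.62 kN/m = 49620 N/m
  E = 180.3 GPa = 1.803 × 10¹¹ Pa
Substitute:
  delta = (5 × 49620 × 5.851^4) / (384 × (1.803 × 10¹¹) × 0.0006969)
  delta = 0.006026 m
Convert: delta = 0.006026 m = 6.026 mm
Final answer: delta = 6.026 mm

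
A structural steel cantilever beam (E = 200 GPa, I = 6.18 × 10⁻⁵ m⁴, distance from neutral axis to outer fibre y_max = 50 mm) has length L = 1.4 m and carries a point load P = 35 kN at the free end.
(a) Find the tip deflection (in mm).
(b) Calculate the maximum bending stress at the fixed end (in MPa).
(a) Tip deflection of a cantilever with an end point load: δ = P·L^3 / (3·E·I). Convert P = 35 kN = 35000 N, E = 200 GPa = 2 × 10¹¹ Pa.
  δ = (35000 × 1.4^3) / (3 × (2 × 10¹¹) × (6.18 × 10⁻⁵)) = 0.00259 m = 2.59 mm
(b) Maximum bending moment at the fixed end: M = P·L = 35000 × 1.4 = 49000 N·m. Convert y_max = 50 mm = 0.05 m.
  σ = M·y_max / I = (49000 × 0.05) / (6.18 × 10⁻⁵) = 3.964 × 10⁷ Pa = 39.64 MPa
Final answer: (a) δ = 2.59 mm, (b) σ = 39.64 MPa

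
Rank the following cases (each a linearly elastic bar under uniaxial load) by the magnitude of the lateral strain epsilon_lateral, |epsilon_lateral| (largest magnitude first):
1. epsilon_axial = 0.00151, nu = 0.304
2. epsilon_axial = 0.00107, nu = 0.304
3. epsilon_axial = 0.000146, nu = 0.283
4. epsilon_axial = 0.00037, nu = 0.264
Model: a linearly elastic bar under uniaxial load, so epsilon_lateral = -nu·epsilon_axial (SI units).
  Case 1: epsilon_lateral = -(0.304 × 0.00151) = -0.000459
  Case 2: epsilon_lateral = -(0.304 × 0.00107) = -0.0003253
  Case 3: epsilon_lateral = -(0.283 × 0.000146) = -4.132 × 10⁻⁵
  Case 4: epsilon_lateral = -(0.264 × 0.00037) = -9.768 × 10⁻⁵
Ordering by |epsilon_lateral|: 0.000459 (case 1) > 0.0003253 (case 2) > 9.768 × 10⁻⁵ (case 4) > 4.132 × 10⁻⁵ (case 3)
Final answer: 1, 2, 4, 3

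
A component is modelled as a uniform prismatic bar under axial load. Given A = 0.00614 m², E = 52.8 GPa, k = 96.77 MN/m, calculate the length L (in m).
Model: a uniform prismatic bar under axial load, so k = (A·E) / L.
Solve for L: L = (A·E) / k.
Convert to SI units:
  E = 52.8 GPa = 5.28 × 10¹⁰ Pa
  k = 96.77 MN/m = 9.677 × 10⁷ N/m
Substitute:
  L = (0.00614 × (5.28 × 10¹⁰)) / (9.677 × 10⁷)
  L = 3.35 m
Final answer: L = 3.35 m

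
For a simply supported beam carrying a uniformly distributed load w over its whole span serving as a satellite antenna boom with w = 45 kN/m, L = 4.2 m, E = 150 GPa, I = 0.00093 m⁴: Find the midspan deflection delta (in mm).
Model: a simply supported beam carrying a uniformly distributed load w over its whole span, so delta = (5·w·L^4) / (384·E·I).
Convert to SI units:
  w = 45 kN/m = 45000 N/m
  E = 150 GPa = 1.5 × 10¹¹ Pa
Substitute:
  delta = (5 × 45000 × 4.2^4) / (384 × (1.5 × 10¹¹) × 0.00093)
  delta = 0.001307 m
Convert: delta = 0.001307 m = 1.307 mm
Final answer: delta = 1.307 mm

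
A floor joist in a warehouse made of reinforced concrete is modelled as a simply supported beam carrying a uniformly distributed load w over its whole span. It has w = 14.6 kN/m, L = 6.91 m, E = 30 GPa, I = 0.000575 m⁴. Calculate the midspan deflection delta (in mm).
Model: a simply supported beam carrying a uniformly distributed load w over its whole span, so delta = (5·w·L^4) / (384·E·I).
Convert to SI units:
  w = 14.6 kN/m = 14600 N/m
  E = 30 GPa = 3 × 10¹⁰ Pa
Substitute:
  delta = (5 × 14600 × 6.91^4) / (384 × (3 × 10¹⁰) × 0.000575)
  delta = 0.02513 m
Convert: delta = 0.02513 m = 25.13 mm
Final answer: delta = 25.13 mm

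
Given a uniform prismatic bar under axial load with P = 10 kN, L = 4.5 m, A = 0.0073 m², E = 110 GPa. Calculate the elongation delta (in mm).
Model: a uniform prismatic bar under axial load, so delta = (P·L) / (A·E).
Convert to SI units:
  P = 10 kN = 10000 N
  E = 110 GPa = 1.1 × 10¹¹ Pa
Substitute:
  delta = (10000 × 4.5) / (0.0073 × (1.1 × 10¹¹))
  delta = 5.604 × 10⁻⁵ m
Convert: delta = 5.604 × 10⁻⁵ m = 0.05604 mm
Final answer: delta = 0.05604 mm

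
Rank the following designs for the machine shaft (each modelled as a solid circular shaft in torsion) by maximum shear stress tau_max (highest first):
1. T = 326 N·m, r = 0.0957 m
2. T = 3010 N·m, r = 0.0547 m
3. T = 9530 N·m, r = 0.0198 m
Model: a solid circular shaft in torsion, so tau_max = (2·T) / (π·r^3) (SI units).
  Case 1: tau_max = (2 × 326) / (π × 0.0957^3) = 236800 Pa = 0.2368 MPa
  Case 2: tau_max = (2 × 3010) / (π × 0.0547^3) = 1.171 × 10⁷ Pa = 11.71 MPa
  Case 3: tau_max = (2 × 9530) / (π × 0.0198^3) = 7.816 × 10⁸ Pa = 781.6 MPa
Ordering: 781.6 MPa (case 3) > 11.71 MPa (case 2) > 0.2368 MPa (case 1)
Final answer: 3, 2, 1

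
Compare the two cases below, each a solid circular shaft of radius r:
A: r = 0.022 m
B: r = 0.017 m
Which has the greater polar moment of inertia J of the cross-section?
Model: a solid circular shaft of radius r, so J = (π·r^4) / 2 (SI units).
  A: J = (π × 0.022^4) / 2 = 3.68 × 10⁻⁷ m⁴
  B: J = (π × 0.017^4) / 2 = 1.312 × 10⁻⁷ m⁴
3.68 × 10⁻⁷ m⁴ > 1.312 × 10⁻⁷ m⁴, so A is larger.
Final answer: A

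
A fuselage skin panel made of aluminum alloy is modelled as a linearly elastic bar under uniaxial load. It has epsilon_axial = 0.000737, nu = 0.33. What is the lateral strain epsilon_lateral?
Model: a linearly elastic bar under uniaxial load, so epsilon_lateral = -nu·epsilon_axial.
Substitute:
  epsilon_lateral = -(0.33 × 0.000737)
  epsilon_lateral = -0.0002432
Final answer: epsilon_lateral = -0.0002432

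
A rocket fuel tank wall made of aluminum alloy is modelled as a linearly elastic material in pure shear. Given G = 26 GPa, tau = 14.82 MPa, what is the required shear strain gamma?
Model: a linearly elastic material in pure shear, so tau = G·gamma.
Solve for gamma: gamma = tau / G.
Convert to SI units:
  G = 26 GPa = 2.6 × 10¹⁰ Pa
  tau = 14.82 MPa = 1.482 × 10⁷ Pa
Substitute:
  gamma = (1.482 × 10⁷) / (2.6 × 10¹⁰)
  gamma = 0.00057
Final answer: gamma = 0.00057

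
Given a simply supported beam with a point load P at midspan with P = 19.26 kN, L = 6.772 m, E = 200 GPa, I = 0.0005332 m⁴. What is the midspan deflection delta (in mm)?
Model: a simply supported beam with a point load P at midspan, so delta = (P·L^3) / (48·E·I).
Convert to SI units:
  P = 19.26 kN = 19260 N
  E = 200 GPa = 2 × 10¹¹ Pa
Substitute:
  delta = (19260 × 6.772^3) / (48 × (2 × 10¹¹) × 0.0005332)
  delta = 0.001169 m
Convert: delta = 0.001169 m = 1.169 mm
Final answer: delta = 1.169 mm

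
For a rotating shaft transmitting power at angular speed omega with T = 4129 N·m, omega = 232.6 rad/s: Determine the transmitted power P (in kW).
Model: a rotating shaft transmitting power at angular speed omega, so P = T·omega.
Substitute:
  P = 4129 × 232.6
  P = 960400 W
Convert: P = 960400 W = 960.4 kW
Final answer: P = 960.4 kW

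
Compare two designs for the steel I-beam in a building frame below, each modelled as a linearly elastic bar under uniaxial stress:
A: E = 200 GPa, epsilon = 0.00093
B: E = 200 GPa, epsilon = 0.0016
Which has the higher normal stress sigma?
Model: a linearly elastic bar under uniaxial stress, so sigma = E·epsilon (SI units).
  A: sigma = (2 × 10¹¹) × 0.00093 = 1.86 × 10⁸ Pa = 186 MPa
  B: sigma = (2 × 10¹¹) × 0.0016 = 3.2 × 10⁸ Pa = 320 MPa
320 MPa > 186 MPa, so B is larger.
Final answer: B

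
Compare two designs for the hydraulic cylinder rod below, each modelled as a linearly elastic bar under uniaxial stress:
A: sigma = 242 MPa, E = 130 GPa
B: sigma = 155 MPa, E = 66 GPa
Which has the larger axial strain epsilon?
Model: a linearly elastic bar under uniaxial stress, so epsilon = sigma / E (SI units).
  A: epsilon = (2.42 × 10⁸) / (1.3 × 10¹¹) = 0.001862
  B: epsilon = (1.55 × 10⁸) / (6.6 × 10¹⁰) = 0.002348
0.002348 > 0.001862, so B is larger.
Final answer: B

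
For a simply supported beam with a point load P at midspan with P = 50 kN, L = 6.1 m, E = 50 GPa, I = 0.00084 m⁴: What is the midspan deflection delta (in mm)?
Model: a simply supported beam with a point load P at midspan, so delta = (P·L^3) / (48·E·I).
Convert to SI units:
  P = 50 kN = 50000 N
  E = 50 GPa = 5 × 10¹⁰ Pa
Substitute:
  delta = (50000 × 6.1^3) / (48 × (5 × 10¹⁰) × 0.00084)
  delta = 0.005629 m
Convert: delta = 0.005629 m = 5.629 mm
Final answer: delta = 5.629 mm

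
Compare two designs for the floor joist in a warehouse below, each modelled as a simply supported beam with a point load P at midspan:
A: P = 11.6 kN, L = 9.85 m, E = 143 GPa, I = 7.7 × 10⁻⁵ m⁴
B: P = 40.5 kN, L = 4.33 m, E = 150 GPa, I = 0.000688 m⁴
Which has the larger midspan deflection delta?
Model: a simply supported beam with a point load P at midspan, so delta = (P·L^3) / (48·E·I) (SI units).
  A: delta = (11600 × 9.85^3) / (48 × (1.43 × 10¹¹) × (7.7 × 10⁻⁵)) = 0.02097 m = 20.97 mm
  B: delta = (40500 × 4.33^3) / (48 × (1.5 × 10¹¹) × 0.000688) = 0.0006637 m = 0.6637 mm
20.97 mm > 0.6637 mm, so A is larger.
Final answer: A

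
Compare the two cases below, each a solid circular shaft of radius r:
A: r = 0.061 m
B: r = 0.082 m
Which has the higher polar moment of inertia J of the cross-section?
Model: a solid circular shaft of radius r, so J = (π·r^4) / 2 (SI units).
  A: J = (π × 0.061^4) / 2 = 2.175 × 10⁻⁵ m⁴
  B: J = (π × 0.082^4) / 2 = 7.102 × 10⁻⁵ m⁴
7.102 × 10⁻⁵ m⁴ > 2.175 × 10⁻⁵ m⁴, so B is larger.
Final answer: B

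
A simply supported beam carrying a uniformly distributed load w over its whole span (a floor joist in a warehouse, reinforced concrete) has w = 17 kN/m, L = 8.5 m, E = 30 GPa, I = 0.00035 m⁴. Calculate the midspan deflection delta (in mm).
Model: a simply supported beam carrying a uniformly distributed load w over its whole span, so delta = (5·w·L^4) / (384·E·I).
Convert to SI units:
  w = 17 kN/m = 17000 N/m
  E = 30 GPa = 3 × 10¹⁰ Pa
Substitute:
  delta = (5 × 17000 × 8.5^4) / (384 × (3 × 10¹⁰) × 0.00035)
  delta = 0.11 m
Convert: delta = 0.11 m = 110 mm
Final answer: delta = 110 mm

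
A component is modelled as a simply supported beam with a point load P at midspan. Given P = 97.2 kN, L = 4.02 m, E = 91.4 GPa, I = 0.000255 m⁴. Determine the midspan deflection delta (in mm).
Model: a simply supported beam with a point load P at midspan, so delta = (P·L^3) / (48·E·I).
Convert to SI units:
  P = 97.2 kN = 97200 N
  E = 91.4 GPa = 9.14 × 10¹⁰ Pa
Substitute:
  delta = (97200 × 4.02^3) / (48 × (9.14 × 10¹⁰) × 0.000255)
  delta = 0.005644 m
Convert: delta = 0.005644 m = 5.644 mm
Final answer: delta = 5.644 mm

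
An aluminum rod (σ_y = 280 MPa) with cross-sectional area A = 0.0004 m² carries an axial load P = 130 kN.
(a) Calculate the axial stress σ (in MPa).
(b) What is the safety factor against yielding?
(a) Axial stress σ = P/A. Convert P = 130 kN = 130000 N.
  σ = 130000 / 0.0004 = 3.25 × 10⁸ Pa = 325 MPa
(b) Safety factor SF = σ_y/σ = 280 / 325 = 0.8615
Final answer: (a) σ = 325 MPa, (b) SF = 0.8615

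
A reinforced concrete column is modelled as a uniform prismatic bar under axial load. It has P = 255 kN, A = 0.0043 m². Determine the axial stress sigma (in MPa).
Model: a uniform prismatic bar under axial load, so sigma = P / A.
Convert to SI units:
  P = 255 kN = 255000 N
Substitute:
  sigma = 255000 / 0.0043
  sigma = 5.93 × 10⁷ Pa
Convert: sigma = 5.93 × 10⁷ Pa = 59.3 MPa
Final answer: sigma = 59.3 MPa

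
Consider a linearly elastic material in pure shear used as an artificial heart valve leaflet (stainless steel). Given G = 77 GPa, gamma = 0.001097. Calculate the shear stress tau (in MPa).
Model: a linearly elastic material in pure shear, so tau = G·gamma.
Convert to SI units:
  G = 77 GPa = 7.7 × 10¹⁰ Pa
Substitute:
  tau = (7.7 × 10¹⁰) × 0.001097
  tau = 8.447 × 10⁷ Pa
Convert: tau = 8.447 × 10⁷ Pa = 84.47 MPa
Final answer: tau = 84.47 MPa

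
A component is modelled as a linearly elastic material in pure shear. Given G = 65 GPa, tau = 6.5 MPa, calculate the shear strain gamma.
Model: a linearly elastic material in pure shear, so tau = G·gamma.
Solve for gamma: gamma = tau / G.
Convert to SI units:
  G = 65 GPa = 6.5 × 10¹⁰ Pa
  tau = 6.5 MPa = 6.5 × 10⁶ Pa
Substitute:
  gamma = (6.5 × 10⁶) / (6.5 × 10¹⁰)
  gamma = 0.0001
Final answer: gamma = 0.0001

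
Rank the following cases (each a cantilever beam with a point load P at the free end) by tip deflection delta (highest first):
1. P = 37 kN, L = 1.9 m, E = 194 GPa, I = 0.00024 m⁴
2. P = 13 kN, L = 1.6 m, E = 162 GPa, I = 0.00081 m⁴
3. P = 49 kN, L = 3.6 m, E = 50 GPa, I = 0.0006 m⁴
Model: a cantilever beam with a point load P at the free end, so delta = (P·L^3) / (3·E·I) (SI units).
  Case 1: delta = (37000 × 1.9^3) / (3 × (1.94 × 10¹¹) × 0.00024) = 0.001817 m = 1.817 mm
  Case 2: delta = (13000 × 1.6^3) / (3 × (1.62 × 10¹¹) × 0.00081) = 0.0001353 m = 0.1353 mm
  Case 3: delta = (49000 × 3.6^3) / (3 × (5 × 10¹⁰) × 0.0006) = 0.0254 m = 25.4 mm
Ordering: 25.4 mm (case 3) > 1.817 mm (case 1) > 0.1353 mm (case 2)
Final answer: 3, 1, 2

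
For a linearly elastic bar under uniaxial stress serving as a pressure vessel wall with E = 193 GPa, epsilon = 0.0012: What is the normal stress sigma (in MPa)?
Model: a linearly elastic bar under uniaxial stress, so sigma = E·epsilon.
Convert to SI units:
  E = 193 GPa = 1.93 × 10¹¹ Pa
Substitute:
  sigma = (1.93 × 10¹¹) × 0.0012
  sigma = 2.316 × 10⁸ Pa
Convert: sigma = 2.316 × 10⁸ Pa = 231.6 MPa
Final answer: sigma = 231.6 MPa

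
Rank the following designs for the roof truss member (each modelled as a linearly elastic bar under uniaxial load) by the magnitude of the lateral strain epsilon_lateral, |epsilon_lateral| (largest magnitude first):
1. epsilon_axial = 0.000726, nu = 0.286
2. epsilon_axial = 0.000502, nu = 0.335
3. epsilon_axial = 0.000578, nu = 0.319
Model: a linearly elastic bar under uniaxial load, so epsilon_lateral = -nu·epsilon_axial (SI units).
  Case 1: epsilon_lateral = -(0.286 × 0.000726) = -0.0002076
  Case 2: epsilon_lateral = -(0.335 × 0.000502) = -0.0001682
  Case 3: epsilon_lateral = -(0.319 × 0.000578) = -0.0001844
Ordering by |epsilon_lateral|: 0.0002076 (case 1) > 0.0001844 (case 3) > 0.0001682 (case 2)
Final answer: 1, 3, 2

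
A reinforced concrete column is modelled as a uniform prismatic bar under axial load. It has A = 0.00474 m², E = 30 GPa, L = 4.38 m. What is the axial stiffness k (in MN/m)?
Model: a uniform prismatic bar under axial load, so k = (A·E) / L.
Convert to SI units:
  E = 30 GPa = 3 × 10¹⁰ Pa
Substitute:
  k = (0.00474 × (3 × 10¹⁰)) / 4.38
  k = 3.247 × 10⁷ N/m
Convert: k = 3.247 × 10⁷ N/m = 32.47 MN/m
Final answer: k = 32.47 MN/m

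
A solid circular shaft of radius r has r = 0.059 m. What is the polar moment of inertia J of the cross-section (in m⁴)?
Model: a solid circular shaft of radius r, so J = (π·r^4) / 2.
Substitute:
  J = (π × 0.059^4) / 2
  J = 1.903 × 10⁻⁵ m⁴
Final answer: J = 1.903 × 10⁻⁵ m⁴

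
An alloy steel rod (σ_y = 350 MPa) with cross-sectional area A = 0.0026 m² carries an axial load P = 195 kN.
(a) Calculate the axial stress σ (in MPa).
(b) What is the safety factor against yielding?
(a) Axial stress σ = P/A. Convert P = 195 kN = 195000 N.
  σ = 195000 / 0.0026 = 7.5 × 10⁷ Pa = 75 MPa
(b) Safety factor SF = σ_y/σ = 350 / 75 = 4.667
Final answer: (a) σ = 75 MPa, (b) SF = 4.667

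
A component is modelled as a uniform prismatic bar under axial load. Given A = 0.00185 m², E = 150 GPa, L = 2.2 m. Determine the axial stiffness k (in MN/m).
Model: a uniform prismatic bar under axial load, so k = (A·E) / L.
Convert to SI units:
  E = 150 GPa = 1.5 × 10¹¹ Pa
Substitute:
  k = (0.00185 × (1.5 × 10¹¹)) / 2.2
  k = 1.261 × 10⁸ N/m
Convert: k = 1.261 × 10⁸ N/m = 126.1 MN/m
Final answer: k = 126.1 MN/m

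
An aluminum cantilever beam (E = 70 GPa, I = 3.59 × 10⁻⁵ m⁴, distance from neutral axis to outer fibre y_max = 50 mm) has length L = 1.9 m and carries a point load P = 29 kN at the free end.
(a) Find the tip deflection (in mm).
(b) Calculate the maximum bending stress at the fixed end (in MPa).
(a) Tip deflection of a cantilever with an end point load: δ = P·L^3 / (3·E·I). Convert P = 29 kN = 29000 N, E = 70 GPa = 7 × 10¹⁰ Pa.
  δ = (29000 × 1.9^3) / (3 × (7 × 10¹⁰) × (3.59 × 10⁻⁵)) = 0.02638 m = 26.38 mm
(b) Maximum bending moment at the fixed end: M = P·L = 29000 × 1.9 = 55100 N·m. Convert y_max = 50 mm = 0.05 m.
  σ = M·y_max / I = (55100 × 0.05) / (3.59 × 10⁻⁵) = 7.674 × 10⁷ Pa = 76.74 MPa
Final answer: (a) δ = 26.38 mm, (b) σ = 76.74 MPa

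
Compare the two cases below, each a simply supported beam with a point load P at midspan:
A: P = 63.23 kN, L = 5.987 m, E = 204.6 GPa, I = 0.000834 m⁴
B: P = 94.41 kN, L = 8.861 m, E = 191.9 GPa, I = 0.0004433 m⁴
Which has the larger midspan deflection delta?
Model: a simply supported beam with a point load P at midspan, so delta = (P·L^3) / (48·E·I) (SI units).
  A: delta = (63230 × 5.987^3) / (48 × (2.046 × 10¹¹) × 0.000834) = 0.001657 m = 1.657 mm
  B: delta = (94410 × 8.861^3) / (48 × (1.919 × 10¹¹) × 0.0004433) = 0.01609 m = 16.09 mm
16.09 mm > 1.657 mm, so B is larger.
Final answer: B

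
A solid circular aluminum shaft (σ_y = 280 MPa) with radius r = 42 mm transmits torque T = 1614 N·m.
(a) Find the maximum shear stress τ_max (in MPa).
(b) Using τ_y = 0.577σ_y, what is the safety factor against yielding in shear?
(a) For a solid circular shaft, τ_max = T·r/J with J = π·r^4/2, i.e. τ_max = 2·T / (π·r^3). Convert r = 42 mm = 0.042 m.
  τ_max = (2 × 1614) / (π × 0.042^3) = 1.387 × 10⁷ Pa = 13.87 MPa
(b) τ_y = 0.577 × 280 = 161.56 MPa
  SF = τ_y/τ_max = 161.56 / 13.87 = 11.65
Final answer: (a) τ_max = 13.87 MPa, (b) SF = 11.65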